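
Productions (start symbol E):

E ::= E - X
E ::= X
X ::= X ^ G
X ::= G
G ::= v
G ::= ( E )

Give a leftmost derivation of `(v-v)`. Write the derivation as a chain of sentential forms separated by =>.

E => X => G => (E) => (E-X) => (X-X) => (G-X) => (v-X) => (v-G) => (v-v)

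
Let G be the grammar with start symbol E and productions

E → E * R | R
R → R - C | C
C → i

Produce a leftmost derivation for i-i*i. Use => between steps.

E => E*R   [E → E * R]
E*R => R*R   [E → R]
R*R => R-C*R   [R → R - C]
R-C*R => C-C*R   [R → C]
C-C*R => i-C*R   [C → i]
i-C*R => i-i*R   [C → i]
i-i*R => i-i*C   [R → C]
i-i*C => i-i*i   [C → i]

E => E*R => R*R => R-C*R => C-C*R => i-C*R => i-i*R => i-i*C => i-i*i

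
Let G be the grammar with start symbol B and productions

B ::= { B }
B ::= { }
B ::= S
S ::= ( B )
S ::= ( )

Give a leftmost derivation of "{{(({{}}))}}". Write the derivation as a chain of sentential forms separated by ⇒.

B ⇒ {B} ⇒ {{B}} ⇒ {{S}} ⇒ {{(B)}} ⇒ {{(S)}} ⇒ {{((B))}} ⇒ {{(({B}))}} ⇒ {{(({{}}))}}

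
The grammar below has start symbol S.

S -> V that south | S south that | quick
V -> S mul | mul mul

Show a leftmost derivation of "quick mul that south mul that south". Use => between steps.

S => V that south => S mul that south => V that south mul that south => S mul that south mul that south => quick mul that south mul that south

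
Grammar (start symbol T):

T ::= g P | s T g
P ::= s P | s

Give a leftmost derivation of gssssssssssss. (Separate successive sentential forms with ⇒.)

T⇒gP⇒gsP⇒gssP⇒gsssP⇒gssssP⇒gsssssP⇒gssssssP⇒gsssssssP⇒gssssssssP⇒gsssssssssP⇒gssssssssssP⇒gsssssssssssP⇒gssssssssssss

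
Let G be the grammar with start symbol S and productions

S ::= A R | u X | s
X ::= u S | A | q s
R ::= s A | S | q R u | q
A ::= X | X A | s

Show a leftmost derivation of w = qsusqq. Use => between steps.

S => AR   [S ::= A R]
AR => XAR   [A ::= X A]
XAR => qsAR   [X ::= q s]
qsAR => qsXR   [A ::= X]
qsXR => qsuSR   [X ::= u S]
qsuSR => qsuARR   [S ::= A R]
qsuARR => qsusRR   [A ::= s]
qsusRR => qsusqR   [R ::= q]
qsusqR => qsusqq   [R ::= q]

S => AR => XAR => qsAR => qsXR => qsuSR => qsuARR => qsusRR => qsusqR => qsusqq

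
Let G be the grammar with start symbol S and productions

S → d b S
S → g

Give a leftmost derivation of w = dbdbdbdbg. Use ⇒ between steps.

S ⇒ dbS ⇒ dbdbS ⇒ dbdbdbS ⇒ dbdbdbdbS ⇒ dbdbdbdbg

S ⇒ dbS   [S → d b S]
dbS ⇒ dbdbS   [S → d b S]
dbdbS ⇒ dbdbdbS   [S → d b S]
dbdbdbS ⇒ dbdbdbdbS   [S → d b S]
dbdbdbdbS ⇒ dbdbdbdbg   [S → g]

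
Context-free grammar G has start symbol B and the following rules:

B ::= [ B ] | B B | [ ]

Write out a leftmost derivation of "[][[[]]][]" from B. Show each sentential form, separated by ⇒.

B⇒BB⇒[]B⇒[]BB⇒[][B]B⇒[][[B]]B⇒[][[[]]]B⇒[][[[]]][]

B ⇒ BB   [B ::= B B]
BB ⇒ []B   [B ::= [ ]]
[]B ⇒ []BB   [B ::= B B]
[]BB ⇒ [][B]B   [B ::= [ B ]]
[][B]B ⇒ [][[B]]B   [B ::= [ B ]]
[][[B]]B ⇒ [][[[]]]B   [B ::= [ ]]
[][[[]]]B ⇒ [][[[]]][]   [B ::= [ ]]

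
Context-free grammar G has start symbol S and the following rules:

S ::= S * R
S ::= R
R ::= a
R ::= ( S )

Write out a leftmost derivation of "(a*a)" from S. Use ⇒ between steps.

S ⇒ R ⇒ (S) ⇒ (S*R) ⇒ (R*R) ⇒ (a*R) ⇒ (a*a)

S ⇒ R   [S ::= R]
R ⇒ (S)   [R ::= ( S )]
(S) ⇒ (S*R)   [S ::= S * R]
(S*R) ⇒ (R*R)   [S ::= R]
(R*R) ⇒ (a*R)   [R ::= a]
(a*R) ⇒ (a*a)   [R ::= a]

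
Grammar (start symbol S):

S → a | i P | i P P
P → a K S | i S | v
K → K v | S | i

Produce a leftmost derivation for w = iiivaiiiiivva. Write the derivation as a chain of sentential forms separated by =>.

S => iPP => iiSP => iiiPP => iiivP => iiivaKS => iiivaSS => iiivaiPS => iiivaiiSS => iiivaiiiPS => iiivaiiiiSS => iiivaiiiiiPPS => iiivaiiiiivPS => iiivaiiiiivvS => iiivaiiiiivva

S => iPP   [S → i P P]
iPP => iiSP   [P → i S]
iiSP => iiiPP   [S → i P]
iiiPP => iiivP   [P → v]
iiivP => iiivaKS   [P → a K S]
iiivaKS => iiivaSS   [K → S]
iiivaSS => iiivaiPS   [S → i P]
iiivaiPS => iiivaiiSS   [P → i S]
iiivaiiSS => iiivaiiiPS   [S → i P]
iiivaiiiPS => iiivaiiiiSS   [P → i S]
iiivaiiiiSS => iiivaiiiiiPPS   [S → i P P]
iiivaiiiiiPPS => iiivaiiiiivPS   [P → v]
iiivaiiiiivPS => iiivaiiiiivvS   [P → v]
iiivaiiiiivvS => iiivaiiiiivva   [S → a]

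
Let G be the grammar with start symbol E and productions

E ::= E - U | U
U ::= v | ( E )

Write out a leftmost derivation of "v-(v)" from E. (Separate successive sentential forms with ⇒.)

E⇒E-U⇒U-U⇒v-U⇒v-(E)⇒v-(U)⇒v-(v)

E ⇒ E-U   [E ::= E - U]
E-U ⇒ U-U   [E ::= U]
U-U ⇒ v-U   [U ::= v]
v-U ⇒ v-(E)   [U ::= ( E )]
v-(E) ⇒ v-(U)   [E ::= U]
v-(U) ⇒ v-(v)   [U ::= v]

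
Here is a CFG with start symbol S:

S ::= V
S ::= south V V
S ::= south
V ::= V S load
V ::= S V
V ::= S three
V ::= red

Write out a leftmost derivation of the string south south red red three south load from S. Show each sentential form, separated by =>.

S => V => V S load => S three S load => south V V three S load => south S V V three S load => south south V V three S load => south south red V three S load => south south red red three S load => south south red red three south load

S => V   [S ::= V]
V => V S load   [V ::= V S load]
V S load => S three S load   [V ::= S three]
S three S load => south V V three S load   [S ::= south V V]
south V V three S load => south S V V three S load   [V ::= S V]
south S V V three S load => south south V V three S load   [S ::= south]
south south V V three S load => south south red V three S load   [V ::= red]
south south red V three S load => south south red red three S load   [V ::= red]
south south red red three S load => south south red red three south load   [S ::= south]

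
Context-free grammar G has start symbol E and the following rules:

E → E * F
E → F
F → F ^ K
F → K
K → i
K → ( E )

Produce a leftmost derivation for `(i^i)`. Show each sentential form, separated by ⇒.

E ⇒ F ⇒ K ⇒ (E) ⇒ (F) ⇒ (F^K) ⇒ (K^K) ⇒ (i^K) ⇒ (i^i)

E ⇒ F   [E → F]
F ⇒ K   [F → K]
K ⇒ (E)   [K → ( E )]
(E) ⇒ (F)   [E → F]
(F) ⇒ (F^K)   [F → F ^ K]
(F^K) ⇒ (K^K)   [F → K]
(K^K) ⇒ (i^K)   [K → i]
(i^K) ⇒ (i^i)   [K → i]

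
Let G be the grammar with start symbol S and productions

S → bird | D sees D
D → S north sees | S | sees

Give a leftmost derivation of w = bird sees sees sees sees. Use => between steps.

S => D sees D => S sees D => D sees D sees D => S sees D sees D => bird sees D sees D => bird sees sees sees D => bird sees sees sees sees

S => D sees D   [S → D sees D]
D sees D => S sees D   [D → S]
S sees D => D sees D sees D   [S → D sees D]
D sees D sees D => S sees D sees D   [D → S]
S sees D sees D => bird sees D sees D   [S → bird]
bird sees D sees D => bird sees sees sees D   [D → sees]
bird sees sees sees D => bird sees sees sees sees   [D → sees]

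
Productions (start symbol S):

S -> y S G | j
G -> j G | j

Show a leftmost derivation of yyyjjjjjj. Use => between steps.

S => ySG => yySGG => yyySGGG => yyyjGGG => yyyjjGGG => yyyjjjGGG => yyyjjjjGG => yyyjjjjjG => yyyjjjjjj

S => ySG   [S -> y S G]
ySG => yySGG   [S -> y S G]
yySGG => yyySGGG   [S -> y S G]
yyySGGG => yyyjGGG   [S -> j]
yyyjGGG => yyyjjGGG   [G -> j G]
yyyjjGGG => yyyjjjGGG   [G -> j G]
yyyjjjGGG => yyyjjjjGG   [G -> j]
yyyjjjjGG => yyyjjjjjG   [G -> j]
yyyjjjjjG => yyyjjjjjj   [G -> j]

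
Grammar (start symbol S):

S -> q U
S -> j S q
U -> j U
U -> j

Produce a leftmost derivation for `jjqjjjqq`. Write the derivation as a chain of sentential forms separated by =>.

S => jSq => jjSqq => jjqUqq => jjqjUqq => jjqjjUqq => jjqjjjqq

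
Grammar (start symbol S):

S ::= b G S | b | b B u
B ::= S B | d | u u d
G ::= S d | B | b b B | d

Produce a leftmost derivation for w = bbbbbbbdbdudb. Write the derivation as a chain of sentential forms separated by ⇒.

S ⇒ bGS   [S ::= b G S]
bGS ⇒ bbbBS   [G ::= b b B]
bbbBS ⇒ bbbSBS   [B ::= S B]
bbbSBS ⇒ bbbbBS   [S ::= b]
bbbbBS ⇒ bbbbSBS   [B ::= S B]
bbbbSBS ⇒ bbbbbBuBS   [S ::= b B u]
bbbbbBuBS ⇒ bbbbbSBuBS   [B ::= S B]
bbbbbSBuBS ⇒ bbbbbbGSBuBS   [S ::= b G S]
bbbbbbGSBuBS ⇒ bbbbbbSdSBuBS   [G ::= S d]
bbbbbbSdSBuBS ⇒ bbbbbbbdSBuBS   [S ::= b]
bbbbbbbdSBuBS ⇒ bbbbbbbdbBuBS   [S ::= b]
bbbbbbbdbBuBS ⇒ bbbbbbbdbduBS   [B ::= d]
bbbbbbbdbduBS ⇒ bbbbbbbdbdudS   [B ::= d]
bbbbbbbdbdudS ⇒ bbbbbbbdbdudb   [S ::= b]

S ⇒ bGS ⇒ bbbBS ⇒ bbbSBS ⇒ bbbbBS ⇒ bbbbSBS ⇒ bbbbbBuBS ⇒ bbbbbSBuBS ⇒ bbbbbbGSBuBS ⇒ bbbbbbSdSBuBS ⇒ bbbbbbbdSBuBS ⇒ bbbbbbbdbBuBS ⇒ bbbbbbbdbduBS ⇒ bbbbbbbdbdudS ⇒ bbbbbbbdbdudb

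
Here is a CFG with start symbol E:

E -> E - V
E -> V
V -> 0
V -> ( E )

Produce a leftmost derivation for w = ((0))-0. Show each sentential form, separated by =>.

E=>E-V=>V-V=>(E)-V=>(V)-V=>((E))-V=>((V))-V=>((0))-V=>((0))-0

E => E-V   [E -> E - V]
E-V => V-V   [E -> V]
V-V => (E)-V   [V -> ( E )]
(E)-V => (V)-V   [E -> V]
(V)-V => ((E))-V   [V -> ( E )]
((E))-V => ((V))-V   [E -> V]
((V))-V => ((0))-V   [V -> 0]
((0))-V => ((0))-0   [V -> 0]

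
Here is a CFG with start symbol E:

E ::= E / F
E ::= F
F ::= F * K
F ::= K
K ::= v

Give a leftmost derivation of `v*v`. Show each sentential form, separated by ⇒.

E ⇒ F   [E ::= F]
F ⇒ F*K   [F ::= F * K]
F*K ⇒ K*K   [F ::= K]
K*K ⇒ v*K   [K ::= v]
v*K ⇒ v*v   [K ::= v]

E ⇒ F ⇒ F*K ⇒ K*K ⇒ v*K ⇒ v*v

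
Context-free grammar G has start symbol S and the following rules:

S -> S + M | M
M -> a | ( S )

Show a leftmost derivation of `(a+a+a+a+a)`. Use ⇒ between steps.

S ⇒ M ⇒ (S) ⇒ (S+M) ⇒ (S+M+M) ⇒ (S+M+M+M) ⇒ (S+M+M+M+M) ⇒ (M+M+M+M+M) ⇒ (a+M+M+M+M) ⇒ (a+a+M+M+M) ⇒ (a+a+a+M+M) ⇒ (a+a+a+a+M) ⇒ (a+a+a+a+a)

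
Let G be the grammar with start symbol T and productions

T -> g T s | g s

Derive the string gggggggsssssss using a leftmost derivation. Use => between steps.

T => gTs   [T -> g T s]
gTs => ggTss   [T -> g T s]
ggTss => gggTsss   [T -> g T s]
gggTsss => ggggTssss   [T -> g T s]
ggggTssss => gggggTsssss   [T -> g T s]
gggggTsssss => ggggggTssssss   [T -> g T s]
ggggggTssssss => gggggggsssssss   [T -> g s]

T => gTs => ggTss => gggTsss => ggggTssss => gggggTsssss => ggggggTssssss => gggggggsssssss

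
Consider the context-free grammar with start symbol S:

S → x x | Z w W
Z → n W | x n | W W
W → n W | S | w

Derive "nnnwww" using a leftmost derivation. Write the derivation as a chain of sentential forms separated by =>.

S => ZwW   [S → Z w W]
ZwW => nWwW   [Z → n W]
nWwW => nnWwW   [W → n W]
nnWwW => nnnWwW   [W → n W]
nnnWwW => nnnwwW   [W → w]
nnnwwW => nnnwww   [W → w]

S=>ZwW=>nWwW=>nnWwW=>nnnWwW=>nnnwwW=>nnnwww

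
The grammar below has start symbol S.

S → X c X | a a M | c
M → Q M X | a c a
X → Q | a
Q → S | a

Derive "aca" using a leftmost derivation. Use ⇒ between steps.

S ⇒ XcX ⇒ acX ⇒ acQ ⇒ aca

S ⇒ XcX   [S → X c X]
XcX ⇒ acX   [X → a]
acX ⇒ acQ   [X → Q]
acQ ⇒ aca   [Q → a]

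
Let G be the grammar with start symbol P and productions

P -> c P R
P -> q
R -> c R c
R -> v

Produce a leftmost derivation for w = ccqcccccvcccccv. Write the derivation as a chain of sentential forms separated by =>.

P => cPR => ccPRR => ccqRR => ccqcRcR => ccqccRccR => ccqcccRcccR => ccqccccRccccR => ccqcccccRcccccR => ccqcccccvcccccR => ccqcccccvcccccv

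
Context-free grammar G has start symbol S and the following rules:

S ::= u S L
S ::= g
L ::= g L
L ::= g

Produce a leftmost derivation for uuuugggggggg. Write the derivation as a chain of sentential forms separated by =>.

S => uSL   [S ::= u S L]
uSL => uuSLL   [S ::= u S L]
uuSLL => uuuSLLL   [S ::= u S L]
uuuSLLL => uuuuSLLLL   [S ::= u S L]
uuuuSLLLL => uuuugLLLL   [S ::= g]
uuuugLLLL => uuuuggLLLL   [L ::= g L]
uuuuggLLLL => uuuugggLLLL   [L ::= g L]
uuuugggLLLL => uuuuggggLLL   [L ::= g]
uuuuggggLLL => uuuugggggLLL   [L ::= g L]
uuuugggggLLL => uuuuggggggLL   [L ::= g]
uuuuggggggLL => uuuugggggggL   [L ::= g]
uuuugggggggL => uuuugggggggg   [L ::= g]

S => uSL => uuSLL => uuuSLLL => uuuuSLLLL => uuuugLLLL => uuuuggLLLL => uuuugggLLLL => uuuuggggLLL => uuuugggggLLL => uuuuggggggLL => uuuugggggggL => uuuugggggggg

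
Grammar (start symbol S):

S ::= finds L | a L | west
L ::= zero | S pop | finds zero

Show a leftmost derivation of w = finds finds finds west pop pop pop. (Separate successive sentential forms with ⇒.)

S ⇒ finds L   [S ::= finds L]
finds L ⇒ finds S pop   [L ::= S pop]
finds S pop ⇒ finds finds L pop   [S ::= finds L]
finds finds L pop ⇒ finds finds S pop pop   [L ::= S pop]
finds finds S pop pop ⇒ finds finds finds L pop pop   [S ::= finds L]
finds finds finds L pop pop ⇒ finds finds finds S pop pop pop   [L ::= S pop]
finds finds finds S pop pop pop ⇒ finds finds finds west pop pop pop   [S ::= west]

S ⇒ finds L ⇒ finds S pop ⇒ finds finds L pop ⇒ finds finds S pop pop ⇒ finds finds finds L pop pop ⇒ finds finds finds S pop pop pop ⇒ finds finds finds west pop pop pop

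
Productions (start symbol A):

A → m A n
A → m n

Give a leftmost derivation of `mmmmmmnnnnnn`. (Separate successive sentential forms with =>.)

A=>mAn=>mmAnn=>mmmAnnn=>mmmmAnnnn=>mmmmmAnnnnn=>mmmmmmnnnnnn

A => mAn   [A → m A n]
mAn => mmAnn   [A → m A n]
mmAnn => mmmAnnn   [A → m A n]
mmmAnnn => mmmmAnnnn   [A → m A n]
mmmmAnnnn => mmmmmAnnnnn   [A → m A n]
mmmmmAnnnnn => mmmmmmnnnnnn   [A → m n]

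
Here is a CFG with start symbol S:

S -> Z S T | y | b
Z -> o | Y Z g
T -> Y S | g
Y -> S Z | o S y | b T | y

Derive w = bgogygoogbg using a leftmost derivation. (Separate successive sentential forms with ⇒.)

S ⇒ ZST ⇒ YZgST ⇒ SZZgST ⇒ ZSTZZgST ⇒ YZgSTZZgST ⇒ bTZgSTZZgST ⇒ bgZgSTZZgST ⇒ bgogSTZZgST ⇒ bgogyTZZgST ⇒ bgogygZZgST ⇒ bgogygoZgST ⇒ bgogygoogST ⇒ bgogygoogbT ⇒ bgogygoogbg

S ⇒ ZST   [S -> Z S T]
ZST ⇒ YZgST   [Z -> Y Z g]
YZgST ⇒ SZZgST   [Y -> S Z]
SZZgST ⇒ ZSTZZgST   [S -> Z S T]
ZSTZZgST ⇒ YZgSTZZgST   [Z -> Y Z g]
YZgSTZZgST ⇒ bTZgSTZZgST   [Y -> b T]
bTZgSTZZgST ⇒ bgZgSTZZgST   [T -> g]
bgZgSTZZgST ⇒ bgogSTZZgST   [Z -> o]
bgogSTZZgST ⇒ bgogyTZZgST   [S -> y]
bgogyTZZgST ⇒ bgogygZZgST   [T -> g]
bgogygZZgST ⇒ bgogygoZgST   [Z -> o]
bgogygoZgST ⇒ bgogygoogST   [Z -> o]
bgogygoogST ⇒ bgogygoogbT   [S -> b]
bgogygoogbT ⇒ bgogygoogbg   [T -> g]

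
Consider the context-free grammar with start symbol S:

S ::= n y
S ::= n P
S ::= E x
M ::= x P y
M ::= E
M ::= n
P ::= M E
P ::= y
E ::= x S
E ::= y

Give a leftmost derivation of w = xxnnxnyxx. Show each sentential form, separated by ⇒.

S ⇒ Ex   [S ::= E x]
Ex ⇒ xSx   [E ::= x S]
xSx ⇒ xExx   [S ::= E x]
xExx ⇒ xxSxx   [E ::= x S]
xxSxx ⇒ xxnPxx   [S ::= n P]
xxnPxx ⇒ xxnMExx   [P ::= M E]
xxnMExx ⇒ xxnnExx   [M ::= n]
xxnnExx ⇒ xxnnxSxx   [E ::= x S]
xxnnxSxx ⇒ xxnnxnPxx   [S ::= n P]
xxnnxnPxx ⇒ xxnnxnyxx   [P ::= y]

S⇒Ex⇒xSx⇒xExx⇒xxSxx⇒xxnPxx⇒xxnMExx⇒xxnnExx⇒xxnnxSxx⇒xxnnxnPxx⇒xxnnxnyxx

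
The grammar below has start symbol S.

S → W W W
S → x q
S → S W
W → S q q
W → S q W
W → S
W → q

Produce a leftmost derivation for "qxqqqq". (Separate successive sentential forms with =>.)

S => WWW => SWW => WWWWW => qWWWW => qSWWW => qxqWWW => qxqqWW => qxqqqW => qxqqqq

S => WWW   [S → W W W]
WWW => SWW   [W → S]
SWW => WWWWW   [S → W W W]
WWWWW => qWWWW   [W → q]
qWWWW => qSWWW   [W → S]
qSWWW => qxqWWW   [S → x q]
qxqWWW => qxqqWW   [W → q]
qxqqWW => qxqqqW   [W → q]
qxqqqW => qxqqqq   [W → q]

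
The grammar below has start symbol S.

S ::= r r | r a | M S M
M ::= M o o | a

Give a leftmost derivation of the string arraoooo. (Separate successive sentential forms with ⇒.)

S ⇒ MSM ⇒ aSM ⇒ arrM ⇒ arrMoo ⇒ arrMoooo ⇒ arraoooo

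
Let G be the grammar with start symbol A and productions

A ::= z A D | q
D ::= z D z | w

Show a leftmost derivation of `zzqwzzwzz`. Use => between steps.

A => zAD => zzADD => zzqDD => zzqwD => zzqwzDz => zzqwzzDzz => zzqwzzwzz

A => zAD   [A ::= z A D]
zAD => zzADD   [A ::= z A D]
zzADD => zzqDD   [A ::= q]
zzqDD => zzqwD   [D ::= w]
zzqwD => zzqwzDz   [D ::= z D z]
zzqwzDz => zzqwzzDzz   [D ::= z D z]
zzqwzzDzz => zzqwzzwzz   [D ::= w]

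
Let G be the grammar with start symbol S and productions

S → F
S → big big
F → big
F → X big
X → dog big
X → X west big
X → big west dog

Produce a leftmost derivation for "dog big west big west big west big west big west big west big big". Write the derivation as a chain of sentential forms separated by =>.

S => F   [S → F]
F => X big   [F → X big]
X big => X west big big   [X → X west big]
X west big big => X west big west big big   [X → X west big]
X west big west big big => X west big west big west big big   [X → X west big]
X west big west big west big big => X west big west big west big west big big   [X → X west big]
X west big west big west big west big big => X west big west big west big west big west big big   [X → X west big]
X west big west big west big west big west big big => X west big west big west big west big west big west big big   [X → X west big]
X west big west big west big west big west big west big big => dog big west big west big west big west big west big west big big   [X → dog big]

S => F => X big => X west big big => X west big west big big => X west big west big west big big => X west big west big west big west big big => X west big west big west big west big west big big => X west big west big west big west big west big west big big => dog big west big west big west big west big west big west big big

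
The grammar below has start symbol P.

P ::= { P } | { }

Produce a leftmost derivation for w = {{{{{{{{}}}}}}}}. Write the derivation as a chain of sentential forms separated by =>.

P => {P}   [P ::= { P }]
{P} => {{P}}   [P ::= { P }]
{{P}} => {{{P}}}   [P ::= { P }]
{{{P}}} => {{{{P}}}}   [P ::= { P }]
{{{{P}}}} => {{{{{P}}}}}   [P ::= { P }]
{{{{{P}}}}} => {{{{{{P}}}}}}   [P ::= { P }]
{{{{{{P}}}}}} => {{{{{{{P}}}}}}}   [P ::= { P }]
{{{{{{{P}}}}}}} => {{{{{{{{}}}}}}}}   [P ::= { }]

P => {P} => {{P}} => {{{P}}} => {{{{P}}}} => {{{{{P}}}}} => {{{{{{P}}}}}} => {{{{{{{P}}}}}}} => {{{{{{{{}}}}}}}}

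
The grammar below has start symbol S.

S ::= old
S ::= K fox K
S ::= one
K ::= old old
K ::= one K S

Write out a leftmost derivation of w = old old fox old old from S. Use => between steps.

S => K fox K => old old fox K => old old fox old old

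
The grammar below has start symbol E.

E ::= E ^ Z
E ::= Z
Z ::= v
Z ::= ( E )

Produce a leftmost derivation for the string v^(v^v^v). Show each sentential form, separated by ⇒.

E ⇒ E^Z ⇒ Z^Z ⇒ v^Z ⇒ v^(E) ⇒ v^(E^Z) ⇒ v^(E^Z^Z) ⇒ v^(Z^Z^Z) ⇒ v^(v^Z^Z) ⇒ v^(v^v^Z) ⇒ v^(v^v^v)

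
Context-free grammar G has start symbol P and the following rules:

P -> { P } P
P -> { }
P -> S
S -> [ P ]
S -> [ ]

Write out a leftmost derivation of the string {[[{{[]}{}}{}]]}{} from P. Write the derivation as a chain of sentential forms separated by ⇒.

P ⇒ {P}P   [P -> { P } P]
{P}P ⇒ {S}P   [P -> S]
{S}P ⇒ {[P]}P   [S -> [ P ]]
{[P]}P ⇒ {[S]}P   [P -> S]
{[S]}P ⇒ {[[P]]}P   [S -> [ P ]]
{[[P]]}P ⇒ {[[{P}P]]}P   [P -> { P } P]
{[[{P}P]]}P ⇒ {[[{{P}P}P]]}P   [P -> { P } P]
{[[{{P}P}P]]}P ⇒ {[[{{S}P}P]]}P   [P -> S]
{[[{{S}P}P]]}P ⇒ {[[{{[]}P}P]]}P   [S -> [ ]]
{[[{{[]}P}P]]}P ⇒ {[[{{[]}{}}P]]}P   [P -> { }]
{[[{{[]}{}}P]]}P ⇒ {[[{{[]}{}}{}]]}P   [P -> { }]
{[[{{[]}{}}{}]]}P ⇒ {[[{{[]}{}}{}]]}{}   [P -> { }]

P⇒{P}P⇒{S}P⇒{[P]}P⇒{[S]}P⇒{[[P]]}P⇒{[[{P}P]]}P⇒{[[{{P}P}P]]}P⇒{[[{{S}P}P]]}P⇒{[[{{[]}P}P]]}P⇒{[[{{[]}{}}P]]}P⇒{[[{{[]}{}}{}]]}P⇒{[[{{[]}{}}{}]]}{}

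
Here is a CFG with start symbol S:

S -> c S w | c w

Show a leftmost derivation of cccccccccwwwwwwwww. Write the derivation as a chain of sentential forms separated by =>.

S => cSw => ccSww => cccSwww => ccccSwwww => cccccSwwwww => ccccccSwwwwww => cccccccSwwwwwww => ccccccccSwwwwwwww => cccccccccwwwwwwwww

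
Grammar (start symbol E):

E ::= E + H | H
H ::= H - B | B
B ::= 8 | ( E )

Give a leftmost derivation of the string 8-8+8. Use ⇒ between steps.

E ⇒ E+H   [E ::= E + H]
E+H ⇒ H+H   [E ::= H]
H+H ⇒ H-B+H   [H ::= H - B]
H-B+H ⇒ B-B+H   [H ::= B]
B-B+H ⇒ 8-B+H   [B ::= 8]
8-B+H ⇒ 8-8+H   [B ::= 8]
8-8+H ⇒ 8-8+B   [H ::= B]
8-8+B ⇒ 8-8+8   [B ::= 8]

E ⇒ E+H ⇒ H+H ⇒ H-B+H ⇒ B-B+H ⇒ 8-B+H ⇒ 8-8+H ⇒ 8-8+B ⇒ 8-8+8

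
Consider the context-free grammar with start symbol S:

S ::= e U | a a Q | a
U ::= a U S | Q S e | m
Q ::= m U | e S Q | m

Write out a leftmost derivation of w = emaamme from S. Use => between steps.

S => eU => eQSe => emSe => emaaQe => emaamUe => emaamme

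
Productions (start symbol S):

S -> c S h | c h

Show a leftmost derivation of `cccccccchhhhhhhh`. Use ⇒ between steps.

S ⇒ cSh   [S -> c S h]
cSh ⇒ ccShh   [S -> c S h]
ccShh ⇒ cccShhh   [S -> c S h]
cccShhh ⇒ ccccShhhh   [S -> c S h]
ccccShhhh ⇒ cccccShhhhh   [S -> c S h]
cccccShhhhh ⇒ ccccccShhhhhh   [S -> c S h]
ccccccShhhhhh ⇒ cccccccShhhhhhh   [S -> c S h]
cccccccShhhhhhh ⇒ cccccccchhhhhhhh   [S -> c h]

S ⇒ cSh ⇒ ccShh ⇒ cccShhh ⇒ ccccShhhh ⇒ cccccShhhhh ⇒ ccccccShhhhhh ⇒ cccccccShhhhhhh ⇒ cccccccchhhhhhhh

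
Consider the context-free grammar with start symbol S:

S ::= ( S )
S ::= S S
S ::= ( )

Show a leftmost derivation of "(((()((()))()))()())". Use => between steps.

S => (S) => (SS) => (SSS) => ((S)SS) => (((S))SS) => (((SS))SS) => (((SSS))SS) => (((()SS))SS) => (((()(S)S))SS) => (((()((S))S))SS) => (((()((()))S))SS) => (((()((()))()))SS) => (((()((()))()))()S) => (((()((()))()))()())

S => (S)   [S ::= ( S )]
(S) => (SS)   [S ::= S S]
(SS) => (SSS)   [S ::= S S]
(SSS) => ((S)SS)   [S ::= ( S )]
((S)SS) => (((S))SS)   [S ::= ( S )]
(((S))SS) => (((SS))SS)   [S ::= S S]
(((SS))SS) => (((SSS))SS)   [S ::= S S]
(((SSS))SS) => (((()SS))SS)   [S ::= ( )]
(((()SS))SS) => (((()(S)S))SS)   [S ::= ( S )]
(((()(S)S))SS) => (((()((S))S))SS)   [S ::= ( S )]
(((()((S))S))SS) => (((()((()))S))SS)   [S ::= ( )]
(((()((()))S))SS) => (((()((()))()))SS)   [S ::= ( )]
(((()((()))()))SS) => (((()((()))()))()S)   [S ::= ( )]
(((()((()))()))()S) => (((()((()))()))()())   [S ::= ( )]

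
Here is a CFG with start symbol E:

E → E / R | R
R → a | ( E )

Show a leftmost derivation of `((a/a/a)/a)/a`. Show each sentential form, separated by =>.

E => E/R   [E → E / R]
E/R => R/R   [E → R]
R/R => (E)/R   [R → ( E )]
(E)/R => (E/R)/R   [E → E / R]
(E/R)/R => (R/R)/R   [E → R]
(R/R)/R => ((E)/R)/R   [R → ( E )]
((E)/R)/R => ((E/R)/R)/R   [E → E / R]
((E/R)/R)/R => ((E/R/R)/R)/R   [E → E / R]
((E/R/R)/R)/R => ((R/R/R)/R)/R   [E → R]
((R/R/R)/R)/R => ((a/R/R)/R)/R   [R → a]
((a/R/R)/R)/R => ((a/a/R)/R)/R   [R → a]
((a/a/R)/R)/R => ((a/a/a)/R)/R   [R → a]
((a/a/a)/R)/R => ((a/a/a)/a)/R   [R → a]
((a/a/a)/a)/R => ((a/a/a)/a)/a   [R → a]

E => E/R => R/R => (E)/R => (E/R)/R => (R/R)/R => ((E)/R)/R => ((E/R)/R)/R => ((E/R/R)/R)/R => ((R/R/R)/R)/R => ((a/R/R)/R)/R => ((a/a/R)/R)/R => ((a/a/a)/R)/R => ((a/a/a)/a)/R => ((a/a/a)/a)/a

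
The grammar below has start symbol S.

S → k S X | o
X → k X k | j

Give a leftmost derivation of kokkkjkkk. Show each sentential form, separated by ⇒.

S ⇒ kSX ⇒ koX ⇒ kokXk ⇒ kokkXkk ⇒ kokkkXkkk ⇒ kokkkjkkk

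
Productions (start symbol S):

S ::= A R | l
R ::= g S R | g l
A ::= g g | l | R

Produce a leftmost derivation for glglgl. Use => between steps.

S=>AR=>RR=>gSRR=>glRR=>glglR=>glglgl

S => AR   [S ::= A R]
AR => RR   [A ::= R]
RR => gSRR   [R ::= g S R]
gSRR => glRR   [S ::= l]
glRR => glglR   [R ::= g l]
glglR => glglgl   [R ::= g l]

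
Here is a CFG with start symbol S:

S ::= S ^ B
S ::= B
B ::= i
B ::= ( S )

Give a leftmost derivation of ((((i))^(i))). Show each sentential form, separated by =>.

S => B   [S ::= B]
B => (S)   [B ::= ( S )]
(S) => (B)   [S ::= B]
(B) => ((S))   [B ::= ( S )]
((S)) => ((S^B))   [S ::= S ^ B]
((S^B)) => ((B^B))   [S ::= B]
((B^B)) => (((S)^B))   [B ::= ( S )]
(((S)^B)) => (((B)^B))   [S ::= B]
(((B)^B)) => ((((S))^B))   [B ::= ( S )]
((((S))^B)) => ((((B))^B))   [S ::= B]
((((B))^B)) => ((((i))^B))   [B ::= i]
((((i))^B)) => ((((i))^(S)))   [B ::= ( S )]
((((i))^(S))) => ((((i))^(B)))   [S ::= B]
((((i))^(B))) => ((((i))^(i)))   [B ::= i]

S=>B=>(S)=>(B)=>((S))=>((S^B))=>((B^B))=>(((S)^B))=>(((B)^B))=>((((S))^B))=>((((B))^B))=>((((i))^B))=>((((i))^(S)))=>((((i))^(B)))=>((((i))^(i)))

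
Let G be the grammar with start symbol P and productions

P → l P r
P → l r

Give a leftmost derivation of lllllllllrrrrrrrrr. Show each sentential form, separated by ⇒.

P ⇒ lPr ⇒ llPrr ⇒ lllPrrr ⇒ llllPrrrr ⇒ lllllPrrrrr ⇒ llllllPrrrrrr ⇒ lllllllPrrrrrrr ⇒ llllllllPrrrrrrrr ⇒ lllllllllrrrrrrrrr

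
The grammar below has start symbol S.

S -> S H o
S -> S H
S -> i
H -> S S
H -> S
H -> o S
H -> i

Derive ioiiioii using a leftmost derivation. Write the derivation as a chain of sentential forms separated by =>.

S=>SH=>iH=>ioS=>ioSH=>ioSHH=>ioSHoHH=>ioiHoHH=>ioiSSoHH=>ioiiSoHH=>ioiiioHH=>ioiiioiH=>ioiiioii

S => SH   [S -> S H]
SH => iH   [S -> i]
iH => ioS   [H -> o S]
ioS => ioSH   [S -> S H]
ioSH => ioSHH   [S -> S H]
ioSHH => ioSHoHH   [S -> S H o]
ioSHoHH => ioiHoHH   [S -> i]
ioiHoHH => ioiSSoHH   [H -> S S]
ioiSSoHH => ioiiSoHH   [S -> i]
ioiiSoHH => ioiiioHH   [S -> i]
ioiiioHH => ioiiioiH   [H -> i]
ioiiioiH => ioiiioii   [H -> i]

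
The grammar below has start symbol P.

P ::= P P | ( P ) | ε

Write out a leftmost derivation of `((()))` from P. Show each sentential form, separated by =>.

P => PP   [P ::= P P]
PP => (P)P   [P ::= ( P )]
(P)P => ((P))P   [P ::= ( P )]
((P))P => (((P)))P   [P ::= ( P )]
(((P)))P => ((()))P   [P ::= ε]
((()))P => ((()))   [P ::= ε]

P => PP => (P)P => ((P))P => (((P)))P => ((()))P => ((()))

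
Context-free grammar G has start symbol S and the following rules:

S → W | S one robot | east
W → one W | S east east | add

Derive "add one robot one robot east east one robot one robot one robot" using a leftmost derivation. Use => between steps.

S => S one robot => S one robot one robot => S one robot one robot one robot => W one robot one robot one robot => S east east one robot one robot one robot => S one robot east east one robot one robot one robot => S one robot one robot east east one robot one robot one robot => W one robot one robot east east one robot one robot one robot => add one robot one robot east east one robot one robot one robot

S => S one robot   [S → S one robot]
S one robot => S one robot one robot   [S → S one robot]
S one robot one robot => S one robot one robot one robot   [S → S one robot]
S one robot one robot one robot => W one robot one robot one robot   [S → W]
W one robot one robot one robot => S east east one robot one robot one robot   [W → S east east]
S east east one robot one robot one robot => S one robot east east one robot one robot one robot   [S → S one robot]
S one robot east east one robot one robot one robot => S one robot one robot east east one robot one robot one robot   [S → S one robot]
S one robot one robot east east one robot one robot one robot => W one robot one robot east east one robot one robot one robot   [S → W]
W one robot one robot east east one robot one robot one robot => add one robot one robot east east one robot one robot one robot   [W → add]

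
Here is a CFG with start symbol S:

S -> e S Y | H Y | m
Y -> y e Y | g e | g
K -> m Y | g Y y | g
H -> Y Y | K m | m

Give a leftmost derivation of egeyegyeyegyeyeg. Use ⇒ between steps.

S ⇒ eSY   [S -> e S Y]
eSY ⇒ eHYY   [S -> H Y]
eHYY ⇒ eYYYY   [H -> Y Y]
eYYYY ⇒ egeYYY   [Y -> g e]
egeYYY ⇒ egeyeYYY   [Y -> y e Y]
egeyeYYY ⇒ egeyegYY   [Y -> g]
egeyegYY ⇒ egeyegyeYY   [Y -> y e Y]
egeyegyeYY ⇒ egeyegyeyeYY   [Y -> y e Y]
egeyegyeyeYY ⇒ egeyegyeyegY   [Y -> g]
egeyegyeyegY ⇒ egeyegyeyegyeY   [Y -> y e Y]
egeyegyeyegyeY ⇒ egeyegyeyegyeyeY   [Y -> y e Y]
egeyegyeyegyeyeY ⇒ egeyegyeyegyeyeg   [Y -> g]

S⇒eSY⇒eHYY⇒eYYYY⇒egeYYY⇒egeyeYYY⇒egeyegYY⇒egeyegyeYY⇒egeyegyeyeYY⇒egeyegyeyegY⇒egeyegyeyegyeY⇒egeyegyeyegyeyeY⇒egeyegyeyegyeyeg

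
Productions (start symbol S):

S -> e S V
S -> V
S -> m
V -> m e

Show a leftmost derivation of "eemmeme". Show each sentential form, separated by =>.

S => eSV   [S -> e S V]
eSV => eeSVV   [S -> e S V]
eeSVV => eemVV   [S -> m]
eemVV => eemmeV   [V -> m e]
eemmeV => eemmeme   [V -> m e]

S => eSV => eeSVV => eemVV => eemmeV => eemmeme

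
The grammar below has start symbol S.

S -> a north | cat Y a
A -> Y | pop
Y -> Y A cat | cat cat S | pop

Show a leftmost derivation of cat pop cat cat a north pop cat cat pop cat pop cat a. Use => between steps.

S => cat Y a   [S -> cat Y a]
cat Y a => cat Y A cat a   [Y -> Y A cat]
cat Y A cat a => cat Y A cat A cat a   [Y -> Y A cat]
cat Y A cat A cat a => cat Y A cat A cat A cat a   [Y -> Y A cat]
cat Y A cat A cat A cat a => cat pop A cat A cat A cat a   [Y -> pop]
cat pop A cat A cat A cat a => cat pop Y cat A cat A cat a   [A -> Y]
cat pop Y cat A cat A cat a => cat pop Y A cat cat A cat A cat a   [Y -> Y A cat]
cat pop Y A cat cat A cat A cat a => cat pop cat cat S A cat cat A cat A cat a   [Y -> cat cat S]
cat pop cat cat S A cat cat A cat A cat a => cat pop cat cat a north A cat cat A cat A cat a   [S -> a north]
cat pop cat cat a north A cat cat A cat A cat a => cat pop cat cat a north pop cat cat A cat A cat a   [A -> pop]
cat pop cat cat a north pop cat cat A cat A cat a => cat pop cat cat a north pop cat cat pop cat A cat a   [A -> pop]
cat pop cat cat a north pop cat cat pop cat A cat a => cat pop cat cat a north pop cat cat pop cat pop cat a   [A -> pop]

S => cat Y a => cat Y A cat a => cat Y A cat A cat a => cat Y A cat A cat A cat a => cat pop A cat A cat A cat a => cat pop Y cat A cat A cat a => cat pop Y A cat cat A cat A cat a => cat pop cat cat S A cat cat A cat A cat a => cat pop cat cat a north A cat cat A cat A cat a => cat pop cat cat a north pop cat cat A cat A cat a => cat pop cat cat a north pop cat cat pop cat A cat a => cat pop cat cat a north pop cat cat pop cat pop cat a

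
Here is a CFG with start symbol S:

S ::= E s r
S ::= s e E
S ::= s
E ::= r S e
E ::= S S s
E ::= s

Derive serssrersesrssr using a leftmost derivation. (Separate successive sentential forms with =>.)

S => Esr => SSssr => seESssr => serSeSssr => serEsreSssr => serssreSssr => serssreEsrssr => serssrerSesrssr => serssrersesrssr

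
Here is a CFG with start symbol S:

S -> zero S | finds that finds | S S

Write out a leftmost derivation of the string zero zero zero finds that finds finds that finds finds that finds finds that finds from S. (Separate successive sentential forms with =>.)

S => zero S => zero zero S => zero zero S S => zero zero S S S => zero zero S S S S => zero zero zero S S S S => zero zero zero finds that finds S S S => zero zero zero finds that finds finds that finds S S => zero zero zero finds that finds finds that finds finds that finds S => zero zero zero finds that finds finds that finds finds that finds finds that finds

S => zero S   [S -> zero S]
zero S => zero zero S   [S -> zero S]
zero zero S => zero zero S S   [S -> S S]
zero zero S S => zero zero S S S   [S -> S S]
zero zero S S S => zero zero S S S S   [S -> S S]
zero zero S S S S => zero zero zero S S S S   [S -> zero S]
zero zero zero S S S S => zero zero zero finds that finds S S S   [S -> finds that finds]
zero zero zero finds that finds S S S => zero zero zero finds that finds finds that finds S S   [S -> finds that finds]
zero zero zero finds that finds finds that finds S S => zero zero zero finds that finds finds that finds finds that finds S   [S -> finds that finds]
zero zero zero finds that finds finds that finds finds that finds S => zero zero zero finds that finds finds that finds finds that finds finds that finds   [S -> finds that finds]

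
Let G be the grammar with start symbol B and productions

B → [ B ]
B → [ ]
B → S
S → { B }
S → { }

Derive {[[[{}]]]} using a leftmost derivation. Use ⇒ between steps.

B ⇒ S   [B → S]
S ⇒ {B}   [S → { B }]
{B} ⇒ {[B]}   [B → [ B ]]
{[B]} ⇒ {[[B]]}   [B → [ B ]]
{[[B]]} ⇒ {[[[B]]]}   [B → [ B ]]
{[[[B]]]} ⇒ {[[[S]]]}   [B → S]
{[[[S]]]} ⇒ {[[[{}]]]}   [S → { }]

B ⇒ S ⇒ {B} ⇒ {[B]} ⇒ {[[B]]} ⇒ {[[[B]]]} ⇒ {[[[S]]]} ⇒ {[[[{}]]]}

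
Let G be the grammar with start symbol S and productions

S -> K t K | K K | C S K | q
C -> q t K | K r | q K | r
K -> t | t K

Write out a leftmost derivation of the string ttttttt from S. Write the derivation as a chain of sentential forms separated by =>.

S => KK => tKK => ttKK => tttKK => ttttKK => tttttK => ttttttK => ttttttt

S => KK   [S -> K K]
KK => tKK   [K -> t K]
tKK => ttKK   [K -> t K]
ttKK => tttKK   [K -> t K]
tttKK => ttttKK   [K -> t K]
ttttKK => tttttK   [K -> t]
tttttK => ttttttK   [K -> t K]
ttttttK => ttttttt   [K -> t]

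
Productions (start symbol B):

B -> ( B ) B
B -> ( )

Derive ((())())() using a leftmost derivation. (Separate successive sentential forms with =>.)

B => (B)B => ((B)B)B => ((())B)B => ((())())B => ((())())()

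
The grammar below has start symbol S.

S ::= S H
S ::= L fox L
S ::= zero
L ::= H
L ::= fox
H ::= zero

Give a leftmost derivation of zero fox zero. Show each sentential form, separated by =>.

S => L fox L   [S ::= L fox L]
L fox L => H fox L   [L ::= H]
H fox L => zero fox L   [H ::= zero]
zero fox L => zero fox H   [L ::= H]
zero fox H => zero fox zero   [H ::= zero]

S => L fox L => H fox L => zero fox L => zero fox H => zero fox zero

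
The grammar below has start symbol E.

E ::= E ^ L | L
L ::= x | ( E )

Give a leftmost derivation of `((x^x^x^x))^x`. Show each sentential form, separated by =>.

E => E^L => L^L => (E)^L => (L)^L => ((E))^L => ((E^L))^L => ((E^L^L))^L => ((E^L^L^L))^L => ((L^L^L^L))^L => ((x^L^L^L))^L => ((x^x^L^L))^L => ((x^x^x^L))^L => ((x^x^x^x))^L => ((x^x^x^x))^x

E => E^L   [E ::= E ^ L]
E^L => L^L   [E ::= L]
L^L => (E)^L   [L ::= ( E )]
(E)^L => (L)^L   [E ::= L]
(L)^L => ((E))^L   [L ::= ( E )]
((E))^L => ((E^L))^L   [E ::= E ^ L]
((E^L))^L => ((E^L^L))^L   [E ::= E ^ L]
((E^L^L))^L => ((E^L^L^L))^L   [E ::= E ^ L]
((E^L^L^L))^L => ((L^L^L^L))^L   [E ::= L]
((L^L^L^L))^L => ((x^L^L^L))^L   [L ::= x]
((x^L^L^L))^L => ((x^x^L^L))^L   [L ::= x]
((x^x^L^L))^L => ((x^x^x^L))^L   [L ::= x]
((x^x^x^L))^L => ((x^x^x^x))^L   [L ::= x]
((x^x^x^x))^L => ((x^x^x^x))^x   [L ::= x]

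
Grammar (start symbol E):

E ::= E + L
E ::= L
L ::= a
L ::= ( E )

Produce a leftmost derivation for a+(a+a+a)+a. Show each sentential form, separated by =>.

E=>E+L=>E+L+L=>L+L+L=>a+L+L=>a+(E)+L=>a+(E+L)+L=>a+(E+L+L)+L=>a+(L+L+L)+L=>a+(a+L+L)+L=>a+(a+a+L)+L=>a+(a+a+a)+L=>a+(a+a+a)+a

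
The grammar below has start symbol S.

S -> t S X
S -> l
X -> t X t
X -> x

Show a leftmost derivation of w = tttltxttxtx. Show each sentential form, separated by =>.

S => tSX => ttSXX => tttSXXX => tttlXXX => tttltXtXX => tttltxtXX => tttltxttXtX => tttltxttxtX => tttltxttxtx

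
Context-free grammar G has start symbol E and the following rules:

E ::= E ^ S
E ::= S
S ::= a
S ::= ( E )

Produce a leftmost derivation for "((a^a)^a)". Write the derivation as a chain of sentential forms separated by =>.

E => S => (E) => (E^S) => (S^S) => ((E)^S) => ((E^S)^S) => ((S^S)^S) => ((a^S)^S) => ((a^a)^S) => ((a^a)^a)

E => S   [E ::= S]
S => (E)   [S ::= ( E )]
(E) => (E^S)   [E ::= E ^ S]
(E^S) => (S^S)   [E ::= S]
(S^S) => ((E)^S)   [S ::= ( E )]
((E)^S) => ((E^S)^S)   [E ::= E ^ S]
((E^S)^S) => ((S^S)^S)   [E ::= S]
((S^S)^S) => ((a^S)^S)   [S ::= a]
((a^S)^S) => ((a^a)^S)   [S ::= a]
((a^a)^S) => ((a^a)^a)   [S ::= a]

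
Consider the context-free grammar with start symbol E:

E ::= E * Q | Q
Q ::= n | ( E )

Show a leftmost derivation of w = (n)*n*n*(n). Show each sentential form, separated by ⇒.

E⇒E*Q⇒E*Q*Q⇒E*Q*Q*Q⇒Q*Q*Q*Q⇒(E)*Q*Q*Q⇒(Q)*Q*Q*Q⇒(n)*Q*Q*Q⇒(n)*n*Q*Q⇒(n)*n*n*Q⇒(n)*n*n*(E)⇒(n)*n*n*(Q)⇒(n)*n*n*(n)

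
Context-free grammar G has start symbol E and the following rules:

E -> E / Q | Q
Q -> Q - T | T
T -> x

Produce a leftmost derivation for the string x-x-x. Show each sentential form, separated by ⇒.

E ⇒ Q   [E -> Q]
Q ⇒ Q-T   [Q -> Q - T]
Q-T ⇒ Q-T-T   [Q -> Q - T]
Q-T-T ⇒ T-T-T   [Q -> T]
T-T-T ⇒ x-T-T   [T -> x]
x-T-T ⇒ x-x-T   [T -> x]
x-x-T ⇒ x-x-x   [T -> x]

E⇒Q⇒Q-T⇒Q-T-T⇒T-T-T⇒x-T-T⇒x-x-T⇒x-x-x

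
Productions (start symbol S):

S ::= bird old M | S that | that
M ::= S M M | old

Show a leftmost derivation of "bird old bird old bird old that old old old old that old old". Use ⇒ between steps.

S ⇒ bird old M   [S ::= bird old M]
bird old M ⇒ bird old S M M   [M ::= S M M]
bird old S M M ⇒ bird old S that M M   [S ::= S that]
bird old S that M M ⇒ bird old bird old M that M M   [S ::= bird old M]
bird old bird old M that M M ⇒ bird old bird old S M M that M M   [M ::= S M M]
bird old bird old S M M that M M ⇒ bird old bird old bird old M M M that M M   [S ::= bird old M]
bird old bird old bird old M M M that M M ⇒ bird old bird old bird old S M M M M that M M   [M ::= S M M]
bird old bird old bird old S M M M M that M M ⇒ bird old bird old bird old that M M M M that M M   [S ::= that]
bird old bird old bird old that M M M M that M M ⇒ bird old bird old bird old that old M M M that M M   [M ::= old]
bird old bird old bird old that old M M M that M M ⇒ bird old bird old bird old that old old M M that M M   [M ::= old]
bird old bird old bird old that old old M M that M M ⇒ bird old bird old bird old that old old old M that M M   [M ::= old]
bird old bird old bird old that old old old M that M M ⇒ bird old bird old bird old that old old old old that M M   [M ::= old]
bird old bird old bird old that old old old old that M M ⇒ bird old bird old bird old that old old old old that old M   [M ::= old]
bird old bird old bird old that old old old old that old M ⇒ bird old bird old bird old that old old old old that old old   [M ::= old]

S ⇒ bird old M ⇒ bird old S M M ⇒ bird old S that M M ⇒ bird old bird old M that M M ⇒ bird old bird old S M M that M M ⇒ bird old bird old bird old M M M that M M ⇒ bird old bird old bird old S M M M M that M M ⇒ bird old bird old bird old that M M M M that M M ⇒ bird old bird old bird old that old M M M that M M ⇒ bird old bird old bird old that old old M M that M M ⇒ bird old bird old bird old that old old old M that M M ⇒ bird old bird old bird old that old old old old that M M ⇒ bird old bird old bird old that old old old old that old M ⇒ bird old bird old bird old that old old old old that old old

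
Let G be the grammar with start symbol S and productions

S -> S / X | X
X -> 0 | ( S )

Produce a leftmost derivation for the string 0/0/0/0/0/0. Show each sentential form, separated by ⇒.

S ⇒ S/X   [S -> S / X]
S/X ⇒ S/X/X   [S -> S / X]
S/X/X ⇒ S/X/X/X   [S -> S / X]
S/X/X/X ⇒ S/X/X/X/X   [S -> S / X]
S/X/X/X/X ⇒ S/X/X/X/X/X   [S -> S / X]
S/X/X/X/X/X ⇒ X/X/X/X/X/X   [S -> X]
X/X/X/X/X/X ⇒ 0/X/X/X/X/X   [X -> 0]
0/X/X/X/X/X ⇒ 0/0/X/X/X/X   [X -> 0]
0/0/X/X/X/X ⇒ 0/0/0/X/X/X   [X -> 0]
0/0/0/X/X/X ⇒ 0/0/0/0/X/X   [X -> 0]
0/0/0/0/X/X ⇒ 0/0/0/0/0/X   [X -> 0]
0/0/0/0/0/X ⇒ 0/0/0/0/0/0   [X -> 0]

S ⇒ S/X ⇒ S/X/X ⇒ S/X/X/X ⇒ S/X/X/X/X ⇒ S/X/X/X/X/X ⇒ X/X/X/X/X/X ⇒ 0/X/X/X/X/X ⇒ 0/0/X/X/X/X ⇒ 0/0/0/X/X/X ⇒ 0/0/0/0/X/X ⇒ 0/0/0/0/0/X ⇒ 0/0/0/0/0/0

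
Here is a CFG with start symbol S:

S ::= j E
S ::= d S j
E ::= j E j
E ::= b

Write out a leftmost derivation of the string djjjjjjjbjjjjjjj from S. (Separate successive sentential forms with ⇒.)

S ⇒ dSj ⇒ djEj ⇒ djjEjj ⇒ djjjEjjj ⇒ djjjjEjjjj ⇒ djjjjjEjjjjj ⇒ djjjjjjEjjjjjj ⇒ djjjjjjjEjjjjjjj ⇒ djjjjjjjbjjjjjjj

S ⇒ dSj   [S ::= d S j]
dSj ⇒ djEj   [S ::= j E]
djEj ⇒ djjEjj   [E ::= j E j]
djjEjj ⇒ djjjEjjj   [E ::= j E j]
djjjEjjj ⇒ djjjjEjjjj   [E ::= j E j]
djjjjEjjjj ⇒ djjjjjEjjjjj   [E ::= j E j]
djjjjjEjjjjj ⇒ djjjjjjEjjjjjj   [E ::= j E j]
djjjjjjEjjjjjj ⇒ djjjjjjjEjjjjjjj   [E ::= j E j]
djjjjjjjEjjjjjjj ⇒ djjjjjjjbjjjjjjj   [E ::= b]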